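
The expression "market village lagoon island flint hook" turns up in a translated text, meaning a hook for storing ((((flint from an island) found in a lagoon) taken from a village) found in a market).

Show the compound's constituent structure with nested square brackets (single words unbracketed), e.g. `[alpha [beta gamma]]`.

[[market [village [lagoon [island flint]]]] hook]

Whole compound: head "hook", modifier "market village lagoon island flint".
"market village lagoon island flint" → head "flint" (specifically "village lagoon island flint"), modifier "market".
"village lagoon island flint" → head "flint" (specifically "lagoon island flint"), modifier "village".
"lagoon island flint" → head "flint" (specifically "island flint"), modifier "lagoon".
"island flint" → head "flint", modifier "island".
So the structure is [[market [village [lagoon [island flint]]]] hook].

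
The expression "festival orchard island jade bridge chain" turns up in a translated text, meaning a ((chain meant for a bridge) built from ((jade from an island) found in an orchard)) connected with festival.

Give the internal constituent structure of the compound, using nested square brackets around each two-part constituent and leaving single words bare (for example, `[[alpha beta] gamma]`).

[festival [[orchard [island jade]] [bridge chain]]]

Overall it is a kind of chain (specifically "orchard island jade bridge chain"); the modifier is "festival".
Inside "orchard island jade bridge chain": head "chain" (specifically "bridge chain"), modifier "orchard island jade".
Inside "orchard island jade": head "jade" (specifically "island jade"), modifier "orchard".
Inside "island jade": head "jade", modifier "island".
Inside "bridge chain": head "chain", modifier "bridge".
Putting it together: [festival [[orchard [island jade]] [bridge chain]]].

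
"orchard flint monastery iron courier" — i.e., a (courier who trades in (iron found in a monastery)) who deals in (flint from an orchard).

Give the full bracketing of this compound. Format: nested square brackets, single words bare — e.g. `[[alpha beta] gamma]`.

[[orchard flint] [[monastery iron] courier]]

Overall it is a kind of courier (specifically "monastery iron courier"); the modifier is "orchard flint".
Within "orchard flint", the head is "flint" and the modifier is "orchard".
Within "monastery iron courier", the head is "courier" and the modifier is "monastery iron".
Within "monastery iron", the head is "iron" and the modifier is "monastery".
Putting it together: [[orchard flint] [[monastery iron] courier]].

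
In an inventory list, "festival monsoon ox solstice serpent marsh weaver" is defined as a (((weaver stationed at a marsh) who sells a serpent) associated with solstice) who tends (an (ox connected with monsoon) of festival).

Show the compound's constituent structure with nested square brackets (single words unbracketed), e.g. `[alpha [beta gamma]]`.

The outermost head in the paraphrase is "weaver" (specifically "solstice serpent marsh weaver"), modified by "festival monsoon ox".
Inside "festival monsoon ox": head "ox" (specifically "monsoon ox"), modifier "festival".
Inside "monsoon ox": head "ox", modifier "monsoon".
Inside "solstice serpent marsh weaver": head "weaver" (specifically "serpent marsh weaver"), modifier "solstice".
Inside "serpent marsh weaver": head "weaver" (specifically "marsh weaver"), modifier "serpent".
Inside "marsh weaver": head "weaver", modifier "marsh".
Assembled: [[festival [monsoon ox]] [solstice [serpent [marsh weaver]]]].

[[festival [monsoon ox]] [solstice [serpent [marsh weaver]]]]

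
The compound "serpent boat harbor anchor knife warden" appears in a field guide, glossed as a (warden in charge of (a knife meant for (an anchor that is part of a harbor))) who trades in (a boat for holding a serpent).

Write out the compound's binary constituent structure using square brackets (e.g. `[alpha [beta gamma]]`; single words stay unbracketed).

Overall it is a kind of warden (specifically "harbor anchor knife warden"); the modifier is "serpent boat".
Inside "serpent boat": head "boat", modifier "serpent".
Inside "harbor anchor knife warden": head "warden", modifier "harbor anchor knife".
Inside "harbor anchor knife": head "knife", modifier "harbor anchor".
Inside "harbor anchor": head "anchor", modifier "harbor".
Putting it together: [[serpent boat] [[[harbor anchor] knife] warden]].

[[serpent boat] [[[harbor anchor] knife] warden]]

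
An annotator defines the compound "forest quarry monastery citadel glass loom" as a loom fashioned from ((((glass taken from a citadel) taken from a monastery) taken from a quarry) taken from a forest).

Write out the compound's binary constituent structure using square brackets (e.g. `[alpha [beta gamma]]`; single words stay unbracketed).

[[forest [quarry [monastery [citadel glass]]]] loom]

Overall it is a kind of loom; the modifier is "forest quarry monastery citadel glass".
Inside "forest quarry monastery citadel glass": head "glass" (specifically "quarry monastery citadel glass"), modifier "forest".
Inside "quarry monastery citadel glass": head "glass" (specifically "monastery citadel glass"), modifier "quarry".
Inside "monastery citadel glass": head "glass" (specifically "citadel glass"), modifier "monastery".
Inside "citadel glass": head "glass", modifier "citadel".
Assembled: [[forest [quarry [monastery [citadel glass]]]] loom].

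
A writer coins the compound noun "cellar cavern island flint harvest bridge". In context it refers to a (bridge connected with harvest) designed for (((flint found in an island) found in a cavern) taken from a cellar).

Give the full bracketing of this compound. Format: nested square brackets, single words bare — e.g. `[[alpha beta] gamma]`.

The outermost head in the paraphrase is "bridge" (specifically "harvest bridge"), modified by "cellar cavern island flint".
Within "cellar cavern island flint", the head is "flint" (specifically "cavern island flint") and the modifier is "cellar".
Within "cavern island flint", the head is "flint" (specifically "island flint") and the modifier is "cavern".
Within "island flint", the head is "flint" and the modifier is "island".
Within "harvest bridge", the head is "bridge" and the modifier is "harvest".
Putting it together: [[cellar [cavern [island flint]]] [harvest bridge]].

[[cellar [cavern [island flint]]] [harvest bridge]]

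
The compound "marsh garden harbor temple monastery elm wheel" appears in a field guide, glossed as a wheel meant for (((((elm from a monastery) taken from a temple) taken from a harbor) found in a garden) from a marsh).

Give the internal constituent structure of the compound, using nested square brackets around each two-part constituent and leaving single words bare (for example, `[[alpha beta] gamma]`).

[[marsh [garden [harbor [temple [monastery elm]]]]] wheel]

Whole compound: head "wheel", modifier "marsh garden harbor temple monastery elm".
"marsh garden harbor temple monastery elm" → head "elm" (specifically "garden harbor temple monastery elm"), modifier "marsh".
"garden harbor temple monastery elm" → head "elm" (specifically "harbor temple monastery elm"), modifier "garden".
"harbor temple monastery elm" → head "elm" (specifically "temple monastery elm"), modifier "harbor".
"temple monastery elm" → head "elm" (specifically "monastery elm"), modifier "temple".
"monastery elm" → head "elm", modifier "monastery".
Assembled: [[marsh [garden [harbor [temple [monastery elm]]]]] wheel].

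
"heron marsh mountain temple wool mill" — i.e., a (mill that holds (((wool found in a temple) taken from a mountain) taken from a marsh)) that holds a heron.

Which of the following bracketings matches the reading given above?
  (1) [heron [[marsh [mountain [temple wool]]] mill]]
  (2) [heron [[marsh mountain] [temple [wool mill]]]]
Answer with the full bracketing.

The paraphrase's head is the "mill" part ("marsh mountain temple wool mill"); its modifier is "heron".
That top-level split, carried through the inner groups, gives [heron [[marsh [mountain [temple wool]]] mill]].

[heron [[marsh [mountain [temple wool]]] mill]]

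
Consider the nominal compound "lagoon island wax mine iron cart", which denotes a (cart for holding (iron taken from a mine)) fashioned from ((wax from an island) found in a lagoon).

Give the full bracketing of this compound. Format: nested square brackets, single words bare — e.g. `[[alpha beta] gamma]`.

[[lagoon [island wax]] [[mine iron] cart]]

Overall it is a kind of cart (specifically "mine iron cart"); the modifier is "lagoon island wax".
Inside "lagoon island wax": head "wax" (specifically "island wax"), modifier "lagoon".
Inside "island wax": head "wax", modifier "island".
Inside "mine iron cart": head "cart", modifier "mine iron".
Inside "mine iron": head "iron", modifier "mine".
Assembled: [[lagoon [island wax]] [[mine iron] cart]].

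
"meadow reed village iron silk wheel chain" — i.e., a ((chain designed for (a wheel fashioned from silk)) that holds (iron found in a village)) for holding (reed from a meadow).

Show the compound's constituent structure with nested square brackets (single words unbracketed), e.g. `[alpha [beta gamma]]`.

Whole compound: head "chain" (specifically "village iron silk wheel chain"), modifier "meadow reed".
"meadow reed" → head "reed", modifier "meadow".
"village iron silk wheel chain" → head "chain" (specifically "silk wheel chain"), modifier "village iron".
"village iron" → head "iron", modifier "village".
"silk wheel chain" → head "chain", modifier "silk wheel".
"silk wheel" → head "wheel", modifier "silk".
Putting it together: [[meadow reed] [[village iron] [[silk wheel] chain]]].

[[meadow reed] [[village iron] [[silk wheel] chain]]]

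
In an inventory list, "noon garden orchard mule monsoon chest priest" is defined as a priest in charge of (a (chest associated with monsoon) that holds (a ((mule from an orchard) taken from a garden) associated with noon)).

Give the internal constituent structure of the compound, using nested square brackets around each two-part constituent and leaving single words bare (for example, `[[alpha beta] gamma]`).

Overall it is a kind of priest; the modifier is "noon garden orchard mule monsoon chest".
"noon garden orchard mule monsoon chest" → head "chest" (specifically "monsoon chest"), modifier "noon garden orchard mule".
"noon garden orchard mule" → head "mule" (specifically "garden orchard mule"), modifier "noon".
"garden orchard mule" → head "mule" (specifically "orchard mule"), modifier "garden".
"orchard mule" → head "mule", modifier "orchard".
"monsoon chest" → head "chest", modifier "monsoon".
So the structure is [[[noon [garden [orchard mule]]] [monsoon chest]] priest].

[[[noon [garden [orchard mule]]] [monsoon chest]] priest]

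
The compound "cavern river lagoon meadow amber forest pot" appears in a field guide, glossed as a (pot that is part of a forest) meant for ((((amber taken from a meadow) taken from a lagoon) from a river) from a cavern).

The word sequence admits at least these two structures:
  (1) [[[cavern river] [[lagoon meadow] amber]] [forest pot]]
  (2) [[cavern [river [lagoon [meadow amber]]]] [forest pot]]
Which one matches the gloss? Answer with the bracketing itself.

The paraphrase's head is the "pot" part ("forest pot"); its modifier is "cavern river lagoon meadow amber".
That top-level split, carried through the inner groups, gives [[cavern [river [lagoon [meadow amber]]]] [forest pot]].

[[cavern [river [lagoon [meadow amber]]]] [forest pot]]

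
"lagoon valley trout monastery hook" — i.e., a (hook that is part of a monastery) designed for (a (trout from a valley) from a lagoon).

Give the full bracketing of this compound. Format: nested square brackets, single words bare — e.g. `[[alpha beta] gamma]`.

[[lagoon [valley trout]] [monastery hook]]

At the top level: head "hook" (specifically "monastery hook"); modifier "lagoon valley trout".
Within "lagoon valley trout", the head is "trout" (specifically "valley trout") and the modifier is "lagoon".
Within "valley trout", the head is "trout" and the modifier is "valley".
Within "monastery hook", the head is "hook" and the modifier is "monastery".
Putting it together: [[lagoon [valley trout]] [monastery hook]].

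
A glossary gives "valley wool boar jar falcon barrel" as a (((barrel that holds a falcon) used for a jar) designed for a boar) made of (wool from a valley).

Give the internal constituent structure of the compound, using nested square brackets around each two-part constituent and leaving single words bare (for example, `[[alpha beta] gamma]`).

[[valley wool] [boar [jar [falcon barrel]]]]

Overall it is a kind of barrel (specifically "boar jar falcon barrel"); the modifier is "valley wool".
Within "valley wool", the head is "wool" and the modifier is "valley".
Within "boar jar falcon barrel", the head is "barrel" (specifically "jar falcon barrel") and the modifier is "boar".
Within "jar falcon barrel", the head is "barrel" (specifically "falcon barrel") and the modifier is "jar".
Within "falcon barrel", the head is "barrel" and the modifier is "falcon".
Assembled: [[valley wool] [boar [jar [falcon barrel]]]].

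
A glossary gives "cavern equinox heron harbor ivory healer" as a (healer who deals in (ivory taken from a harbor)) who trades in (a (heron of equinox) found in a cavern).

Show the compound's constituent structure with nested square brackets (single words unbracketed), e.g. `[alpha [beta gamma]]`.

The outermost head in the paraphrase is "healer" (specifically "harbor ivory healer"), modified by "cavern equinox heron".
Inside "cavern equinox heron": head "heron" (specifically "equinox heron"), modifier "cavern".
Inside "equinox heron": head "heron", modifier "equinox".
Inside "harbor ivory healer": head "healer", modifier "harbor ivory".
Inside "harbor ivory": head "ivory", modifier "harbor".
So the structure is [[cavern [equinox heron]] [[harbor ivory] healer]].

[[cavern [equinox heron]] [[harbor ivory] healer]]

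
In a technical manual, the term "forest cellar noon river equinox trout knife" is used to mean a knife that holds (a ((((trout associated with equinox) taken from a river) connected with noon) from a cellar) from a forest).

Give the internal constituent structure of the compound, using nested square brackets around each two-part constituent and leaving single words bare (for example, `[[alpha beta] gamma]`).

[[forest [cellar [noon [river [equinox trout]]]]] knife]

At the top level: head "knife"; modifier "forest cellar noon river equinox trout".
Inside "forest cellar noon river equinox trout": head "trout" (specifically "cellar noon river equinox trout"), modifier "forest".
Inside "cellar noon river equinox trout": head "trout" (specifically "noon river equinox trout"), modifier "cellar".
Inside "noon river equinox trout": head "trout" (specifically "river equinox trout"), modifier "noon".
Inside "river equinox trout": head "trout" (specifically "equinox trout"), modifier "river".
Inside "equinox trout": head "trout", modifier "equinox".
Putting it together: [[forest [cellar [noon [river [equinox trout]]]]] knife].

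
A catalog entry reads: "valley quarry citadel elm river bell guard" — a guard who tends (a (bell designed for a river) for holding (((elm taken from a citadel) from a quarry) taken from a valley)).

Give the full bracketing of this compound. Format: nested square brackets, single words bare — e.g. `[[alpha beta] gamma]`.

[[[valley [quarry [citadel elm]]] [river bell]] guard]

At the top level: head "guard"; modifier "valley quarry citadel elm river bell".
Inside "valley quarry citadel elm river bell": head "bell" (specifically "river bell"), modifier "valley quarry citadel elm".
Inside "valley quarry citadel elm": head "elm" (specifically "quarry citadel elm"), modifier "valley".
Inside "quarry citadel elm": head "elm" (specifically "citadel elm"), modifier "quarry".
Inside "citadel elm": head "elm", modifier "citadel".
Inside "river bell": head "bell", modifier "river".
Assembled: [[[valley [quarry [citadel elm]]] [river bell]] guard].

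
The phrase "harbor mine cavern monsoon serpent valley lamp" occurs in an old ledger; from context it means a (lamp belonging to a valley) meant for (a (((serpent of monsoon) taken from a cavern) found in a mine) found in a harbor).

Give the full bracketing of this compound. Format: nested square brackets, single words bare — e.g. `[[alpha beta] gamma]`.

Overall it is a kind of lamp (specifically "valley lamp"); the modifier is "harbor mine cavern monsoon serpent".
Within "harbor mine cavern monsoon serpent", the head is "serpent" (specifically "mine cavern monsoon serpent") and the modifier is "harbor".
Within "mine cavern monsoon serpent", the head is "serpent" (specifically "cavern monsoon serpent") and the modifier is "mine".
Within "cavern monsoon serpent", the head is "serpent" (specifically "monsoon serpent") and the modifier is "cavern".
Within "monsoon serpent", the head is "serpent" and the modifier is "monsoon".
Within "valley lamp", the head is "lamp" and the modifier is "valley".
So the structure is [[harbor [mine [cavern [monsoon serpent]]]] [valley lamp]].

[[harbor [mine [cavern [monsoon serpent]]]] [valley lamp]]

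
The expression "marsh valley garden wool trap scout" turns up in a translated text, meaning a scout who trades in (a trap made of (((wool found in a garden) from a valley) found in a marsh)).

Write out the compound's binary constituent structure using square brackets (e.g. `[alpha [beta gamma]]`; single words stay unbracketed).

[[[marsh [valley [garden wool]]] trap] scout]

Whole compound: head "scout", modifier "marsh valley garden wool trap".
Inside "marsh valley garden wool trap": head "trap", modifier "marsh valley garden wool".
Inside "marsh valley garden wool": head "wool" (specifically "valley garden wool"), modifier "marsh".
Inside "valley garden wool": head "wool" (specifically "garden wool"), modifier "valley".
Inside "garden wool": head "wool", modifier "garden".
Putting it together: [[[marsh [valley [garden wool]]] trap] scout].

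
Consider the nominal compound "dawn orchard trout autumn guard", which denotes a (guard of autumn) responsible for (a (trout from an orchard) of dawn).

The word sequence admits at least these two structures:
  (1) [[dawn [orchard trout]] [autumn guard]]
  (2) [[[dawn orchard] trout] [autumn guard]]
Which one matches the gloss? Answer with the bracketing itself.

The paraphrase's head is the "guard" part ("autumn guard"); its modifier is "dawn orchard trout".
That top-level split, carried through the inner groups, gives [[dawn [orchard trout]] [autumn guard]].

[[dawn [orchard trout]] [autumn guard]]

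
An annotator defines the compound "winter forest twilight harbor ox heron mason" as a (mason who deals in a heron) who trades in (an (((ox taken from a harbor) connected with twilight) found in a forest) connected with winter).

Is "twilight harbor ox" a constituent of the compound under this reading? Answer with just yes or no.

The paraphrase groups the words so that "twilight harbor ox" is one unit: it corresponds to a single parenthesized sub-phrase.
The full structure is [[winter [forest [twilight [harbor ox]]]] [heron mason]], in which [twilight harbor ox] is a constituent.

yes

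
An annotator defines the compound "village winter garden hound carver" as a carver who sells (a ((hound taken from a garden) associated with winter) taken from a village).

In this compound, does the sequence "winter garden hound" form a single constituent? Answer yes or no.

The paraphrase groups the words so that "winter garden hound" is one unit: it corresponds to a single parenthesized sub-phrase.
The full structure is [[village [winter [garden hound]]] carver], in which [winter garden hound] is a constituent.

yes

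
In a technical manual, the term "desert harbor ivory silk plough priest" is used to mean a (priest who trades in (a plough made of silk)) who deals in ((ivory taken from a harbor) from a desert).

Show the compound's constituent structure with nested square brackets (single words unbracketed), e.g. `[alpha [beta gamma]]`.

Whole compound: head "priest" (specifically "silk plough priest"), modifier "desert harbor ivory".
Within "desert harbor ivory", the head is "ivory" (specifically "harbor ivory") and the modifier is "desert".
Within "harbor ivory", the head is "ivory" and the modifier is "harbor".
Within "silk plough priest", the head is "priest" and the modifier is "silk plough".
Within "silk plough", the head is "plough" and the modifier is "silk".
Assembled: [[desert [harbor ivory]] [[silk plough] priest]].

[[desert [harbor ivory]] [[silk plough] priest]]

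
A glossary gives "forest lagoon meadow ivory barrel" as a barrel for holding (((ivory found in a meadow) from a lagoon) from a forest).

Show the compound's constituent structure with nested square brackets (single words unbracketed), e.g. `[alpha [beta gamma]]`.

The outermost head in the paraphrase is "barrel", modified by "forest lagoon meadow ivory".
Within "forest lagoon meadow ivory", the head is "ivory" (specifically "lagoon meadow ivory") and the modifier is "forest".
Within "lagoon meadow ivory", the head is "ivory" (specifically "meadow ivory") and the modifier is "lagoon".
Within "meadow ivory", the head is "ivory" and the modifier is "meadow".
Putting it together: [[forest [lagoon [meadow ivory]]] barrel].

[[forest [lagoon [meadow ivory]]] barrel]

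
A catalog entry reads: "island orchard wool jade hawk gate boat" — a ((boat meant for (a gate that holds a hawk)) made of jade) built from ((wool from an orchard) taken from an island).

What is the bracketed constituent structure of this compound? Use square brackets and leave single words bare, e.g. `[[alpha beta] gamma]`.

Overall it is a kind of boat (specifically "jade hawk gate boat"); the modifier is "island orchard wool".
"island orchard wool" → head "wool" (specifically "orchard wool"), modifier "island".
"orchard wool" → head "wool", modifier "orchard".
"jade hawk gate boat" → head "boat" (specifically "hawk gate boat"), modifier "jade".
"hawk gate boat" → head "boat", modifier "hawk gate".
"hawk gate" → head "gate", modifier "hawk".
So the structure is [[island [orchard wool]] [jade [[hawk gate] boat]]].

[[island [orchard wool]] [jade [[hawk gate] boat]]]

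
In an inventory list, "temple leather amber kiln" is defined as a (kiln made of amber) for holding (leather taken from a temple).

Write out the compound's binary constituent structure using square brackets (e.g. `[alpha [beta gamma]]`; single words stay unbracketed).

[[temple leather] [amber kiln]]

The outermost head in the paraphrase is "kiln" (specifically "amber kiln"), modified by "temple leather".
Within "temple leather", the head is "leather" and the modifier is "temple".
Within "amber kiln", the head is "kiln" and the modifier is "amber".
Assembled: [[temple leather] [amber kiln]].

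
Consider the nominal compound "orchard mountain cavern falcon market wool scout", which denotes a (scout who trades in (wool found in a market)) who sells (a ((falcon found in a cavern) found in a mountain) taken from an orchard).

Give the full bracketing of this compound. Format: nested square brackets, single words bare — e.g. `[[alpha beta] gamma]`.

[[orchard [mountain [cavern falcon]]] [[market wool] scout]]

At the top level: head "scout" (specifically "market wool scout"); modifier "orchard mountain cavern falcon".
Inside "orchard mountain cavern falcon": head "falcon" (specifically "mountain cavern falcon"), modifier "orchard".
Inside "mountain cavern falcon": head "falcon" (specifically "cavern falcon"), modifier "mountain".
Inside "cavern falcon": head "falcon", modifier "cavern".
Inside "market wool scout": head "scout", modifier "market wool".
Inside "market wool": head "wool", modifier "market".
Assembled: [[orchard [mountain [cavern falcon]]] [[market wool] scout]].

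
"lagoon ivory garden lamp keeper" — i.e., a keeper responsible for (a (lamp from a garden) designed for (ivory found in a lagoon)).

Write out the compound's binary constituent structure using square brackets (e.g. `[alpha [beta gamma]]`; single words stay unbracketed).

[[[lagoon ivory] [garden lamp]] keeper]

Overall it is a kind of keeper; the modifier is "lagoon ivory garden lamp".
Inside "lagoon ivory garden lamp": head "lamp" (specifically "garden lamp"), modifier "lagoon ivory".
Inside "lagoon ivory": head "ivory", modifier "lagoon".
Inside "garden lamp": head "lamp", modifier "garden".
Putting it together: [[[lagoon ivory] [garden lamp]] keeper].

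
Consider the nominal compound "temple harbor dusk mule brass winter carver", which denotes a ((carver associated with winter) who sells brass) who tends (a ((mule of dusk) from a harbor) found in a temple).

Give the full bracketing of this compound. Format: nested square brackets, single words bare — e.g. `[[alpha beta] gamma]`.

At the top level: head "carver" (specifically "brass winter carver"); modifier "temple harbor dusk mule".
Within "temple harbor dusk mule", the head is "mule" (specifically "harbor dusk mule") and the modifier is "temple".
Within "harbor dusk mule", the head is "mule" (specifically "dusk mule") and the modifier is "harbor".
Within "dusk mule", the head is "mule" and the modifier is "dusk".
Within "brass winter carver", the head is "carver" (specifically "winter carver") and the modifier is "brass".
Within "winter carver", the head is "carver" and the modifier is "winter".
Assembled: [[temple [harbor [dusk mule]]] [brass [winter carver]]].

[[temple [harbor [dusk mule]]] [brass [winter carver]]]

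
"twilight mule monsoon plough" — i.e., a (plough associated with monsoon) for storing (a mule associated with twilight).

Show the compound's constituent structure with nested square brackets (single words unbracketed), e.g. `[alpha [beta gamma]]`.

Overall it is a kind of plough (specifically "monsoon plough"); the modifier is "twilight mule".
Inside "twilight mule": head "mule", modifier "twilight".
Inside "monsoon plough": head "plough", modifier "monsoon".
Assembled: [[twilight mule] [monsoon plough]].

[[twilight mule] [monsoon plough]]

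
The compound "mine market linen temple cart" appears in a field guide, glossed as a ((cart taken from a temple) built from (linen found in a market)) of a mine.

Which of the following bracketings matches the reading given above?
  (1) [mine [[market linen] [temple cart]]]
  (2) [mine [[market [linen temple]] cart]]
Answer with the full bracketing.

[mine [[market linen] [temple cart]]]

The paraphrase's head is the "cart" part ("market linen temple cart"); its modifier is "mine".
That top-level split, carried through the inner groups, gives [mine [[market linen] [temple cart]]].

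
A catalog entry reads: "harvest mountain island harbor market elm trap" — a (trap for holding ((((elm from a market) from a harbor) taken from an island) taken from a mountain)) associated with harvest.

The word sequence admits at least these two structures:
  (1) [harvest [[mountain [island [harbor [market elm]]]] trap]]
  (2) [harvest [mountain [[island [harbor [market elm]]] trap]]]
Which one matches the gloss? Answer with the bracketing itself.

The paraphrase's head is the "trap" part ("mountain island harbor market elm trap"); its modifier is "harvest".
That top-level split, carried through the inner groups, gives [harvest [[mountain [island [harbor [market elm]]]] trap]].

[harvest [[mountain [island [harbor [market elm]]]] trap]]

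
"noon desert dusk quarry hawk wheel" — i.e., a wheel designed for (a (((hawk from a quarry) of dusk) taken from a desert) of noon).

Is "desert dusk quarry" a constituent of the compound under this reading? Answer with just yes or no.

no

The top-level split is [noon desert dusk quarry hawk] [wheel]; the full structure is [[noon [desert [dusk [quarry hawk]]]] wheel].
"desert dusk quarry" straddles a constituent boundary, so it is not a single unit.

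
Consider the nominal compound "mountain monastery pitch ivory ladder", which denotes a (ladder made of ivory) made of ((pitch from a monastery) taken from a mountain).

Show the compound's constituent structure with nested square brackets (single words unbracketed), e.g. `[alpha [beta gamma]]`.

[[mountain [monastery pitch]] [ivory ladder]]

Whole compound: head "ladder" (specifically "ivory ladder"), modifier "mountain monastery pitch".
Inside "mountain monastery pitch": head "pitch" (specifically "monastery pitch"), modifier "mountain".
Inside "monastery pitch": head "pitch", modifier "monastery".
Inside "ivory ladder": head "ladder", modifier "ivory".
So the structure is [[mountain [monastery pitch]] [ivory ladder]].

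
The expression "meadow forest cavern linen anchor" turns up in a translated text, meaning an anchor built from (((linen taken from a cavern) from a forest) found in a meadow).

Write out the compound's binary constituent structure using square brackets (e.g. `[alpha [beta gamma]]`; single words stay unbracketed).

The outermost head in the paraphrase is "anchor", modified by "meadow forest cavern linen".
"meadow forest cavern linen" → head "linen" (specifically "forest cavern linen"), modifier "meadow".
"forest cavern linen" → head "linen" (specifically "cavern linen"), modifier "forest".
"cavern linen" → head "linen", modifier "cavern".
Putting it together: [[meadow [forest [cavern linen]]] anchor].

[[meadow [forest [cavern linen]]] anchor]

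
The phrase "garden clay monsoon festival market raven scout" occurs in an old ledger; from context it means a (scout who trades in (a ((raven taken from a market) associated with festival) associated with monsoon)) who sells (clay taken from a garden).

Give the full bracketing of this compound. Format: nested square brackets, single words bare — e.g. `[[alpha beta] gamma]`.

At the top level: head "scout" (specifically "monsoon festival market raven scout"); modifier "garden clay".
Within "garden clay", the head is "clay" and the modifier is "garden".
Within "monsoon festival market raven scout", the head is "scout" and the modifier is "monsoon festival market raven".
Within "monsoon festival market raven", the head is "raven" (specifically "festival market raven") and the modifier is "monsoon".
Within "festival market raven", the head is "raven" (specifically "market raven") and the modifier is "festival".
Within "market raven", the head is "raven" and the modifier is "market".
Putting it together: [[garden clay] [[monsoon [festival [market raven]]] scout]].

[[garden clay] [[monsoon [festival [market raven]]] scout]]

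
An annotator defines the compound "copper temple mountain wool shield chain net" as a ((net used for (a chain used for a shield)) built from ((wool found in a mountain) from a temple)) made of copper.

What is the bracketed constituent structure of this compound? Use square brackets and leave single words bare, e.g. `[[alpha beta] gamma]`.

[copper [[temple [mountain wool]] [[shield chain] net]]]

The outermost head in the paraphrase is "net" (specifically "temple mountain wool shield chain net"), modified by "copper".
Within "temple mountain wool shield chain net", the head is "net" (specifically "shield chain net") and the modifier is "temple mountain wool".
Within "temple mountain wool", the head is "wool" (specifically "mountain wool") and the modifier is "temple".
Within "mountain wool", the head is "wool" and the modifier is "mountain".
Within "shield chain net", the head is "net" and the modifier is "shield chain".
Within "shield chain", the head is "chain" and the modifier is "shield".
Assembled: [copper [[temple [mountain wool]] [[shield chain] net]]].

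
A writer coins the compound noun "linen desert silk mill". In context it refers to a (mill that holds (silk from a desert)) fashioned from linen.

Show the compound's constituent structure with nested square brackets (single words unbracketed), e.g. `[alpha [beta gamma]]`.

Whole compound: head "mill" (specifically "desert silk mill"), modifier "linen".
Inside "desert silk mill": head "mill", modifier "desert silk".
Inside "desert silk": head "silk", modifier "desert".
Assembled: [linen [[desert silk] mill]].

[linen [[desert silk] mill]]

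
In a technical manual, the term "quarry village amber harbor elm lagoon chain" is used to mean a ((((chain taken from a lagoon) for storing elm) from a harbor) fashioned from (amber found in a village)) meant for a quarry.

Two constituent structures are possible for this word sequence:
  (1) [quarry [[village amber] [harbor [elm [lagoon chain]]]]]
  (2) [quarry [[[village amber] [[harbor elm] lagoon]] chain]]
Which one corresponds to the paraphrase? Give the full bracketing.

The paraphrase's head is the "chain" part ("village amber harbor elm lagoon chain"); its modifier is "quarry".
That top-level split, carried through the inner groups, gives [quarry [[village amber] [harbor [elm [lagoon chain]]]]].

[quarry [[village amber] [harbor [elm [lagoon chain]]]]]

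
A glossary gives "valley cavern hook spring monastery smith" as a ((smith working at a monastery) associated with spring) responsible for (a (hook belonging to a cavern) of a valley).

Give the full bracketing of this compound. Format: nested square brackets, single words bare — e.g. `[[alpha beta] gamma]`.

At the top level: head "smith" (specifically "spring monastery smith"); modifier "valley cavern hook".
Within "valley cavern hook", the head is "hook" (specifically "cavern hook") and the modifier is "valley".
Within "cavern hook", the head is "hook" and the modifier is "cavern".
Within "spring monastery smith", the head is "smith" (specifically "monastery smith") and the modifier is "spring".
Within "monastery smith", the head is "smith" and the modifier is "monastery".
Assembled: [[valley [cavern hook]] [spring [monastery smith]]].

[[valley [cavern hook]] [spring [monastery smith]]]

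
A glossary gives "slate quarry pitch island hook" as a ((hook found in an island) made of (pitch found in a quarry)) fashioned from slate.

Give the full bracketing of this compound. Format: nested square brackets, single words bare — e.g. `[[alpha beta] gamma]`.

Overall it is a kind of hook (specifically "quarry pitch island hook"); the modifier is "slate".
Inside "quarry pitch island hook": head "hook" (specifically "island hook"), modifier "quarry pitch".
Inside "quarry pitch": head "pitch", modifier "quarry".
Inside "island hook": head "hook", modifier "island".
So the structure is [slate [[quarry pitch] [island hook]]].

[slate [[quarry pitch] [island hook]]]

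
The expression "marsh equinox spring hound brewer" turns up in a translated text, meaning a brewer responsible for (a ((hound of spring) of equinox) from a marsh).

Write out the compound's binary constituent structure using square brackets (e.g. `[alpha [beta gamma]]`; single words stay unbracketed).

At the top level: head "brewer"; modifier "marsh equinox spring hound".
Within "marsh equinox spring hound", the head is "hound" (specifically "equinox spring hound") and the modifier is "marsh".
Within "equinox spring hound", the head is "hound" (specifically "spring hound") and the modifier is "equinox".
Within "spring hound", the head is "hound" and the modifier is "spring".
Assembled: [[marsh [equinox [spring hound]]] brewer].

[[marsh [equinox [spring hound]]] brewer]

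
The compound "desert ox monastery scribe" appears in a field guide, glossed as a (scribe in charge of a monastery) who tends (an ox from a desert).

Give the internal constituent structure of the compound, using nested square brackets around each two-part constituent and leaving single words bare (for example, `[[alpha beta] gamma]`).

[[desert ox] [monastery scribe]]

Overall it is a kind of scribe (specifically "monastery scribe"); the modifier is "desert ox".
Within "desert ox", the head is "ox" and the modifier is "desert".
Within "monastery scribe", the head is "scribe" and the modifier is "monastery".
So the structure is [[desert ox] [monastery scribe]].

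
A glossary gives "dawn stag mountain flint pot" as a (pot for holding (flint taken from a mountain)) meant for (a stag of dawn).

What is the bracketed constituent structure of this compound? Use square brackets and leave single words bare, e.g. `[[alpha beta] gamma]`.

At the top level: head "pot" (specifically "mountain flint pot"); modifier "dawn stag".
Within "dawn stag", the head is "stag" and the modifier is "dawn".
Within "mountain flint pot", the head is "pot" and the modifier is "mountain flint".
Within "mountain flint", the head is "flint" and the modifier is "mountain".
Putting it together: [[dawn stag] [[mountain flint] pot]].

[[dawn stag] [[mountain flint] pot]]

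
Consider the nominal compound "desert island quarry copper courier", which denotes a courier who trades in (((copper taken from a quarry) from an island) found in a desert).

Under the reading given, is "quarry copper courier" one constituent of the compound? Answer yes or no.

The top-level split is [desert island quarry copper] [courier]; the full structure is [[desert [island [quarry copper]]] courier].
"quarry copper courier" straddles a constituent boundary, so it is not a single unit.

no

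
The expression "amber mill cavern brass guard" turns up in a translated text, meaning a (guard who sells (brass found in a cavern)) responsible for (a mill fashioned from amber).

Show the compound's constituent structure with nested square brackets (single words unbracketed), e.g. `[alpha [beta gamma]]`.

The outermost head in the paraphrase is "guard" (specifically "cavern brass guard"), modified by "amber mill".
"amber mill" → head "mill", modifier "amber".
"cavern brass guard" → head "guard", modifier "cavern brass".
"cavern brass" → head "brass", modifier "cavern".
Assembled: [[amber mill] [[cavern brass] guard]].

[[amber mill] [[cavern brass] guard]]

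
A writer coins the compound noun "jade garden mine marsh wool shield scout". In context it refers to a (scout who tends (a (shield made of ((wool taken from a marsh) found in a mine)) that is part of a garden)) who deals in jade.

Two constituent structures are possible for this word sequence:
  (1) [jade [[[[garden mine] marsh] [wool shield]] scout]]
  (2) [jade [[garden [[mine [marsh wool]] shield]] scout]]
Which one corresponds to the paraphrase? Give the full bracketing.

The paraphrase's head is the "scout" part ("garden mine marsh wool shield scout"); its modifier is "jade".
That top-level split, carried through the inner groups, gives [jade [[garden [[mine [marsh wool]] shield]] scout]].

[jade [[garden [[mine [marsh wool]] shield]] scout]]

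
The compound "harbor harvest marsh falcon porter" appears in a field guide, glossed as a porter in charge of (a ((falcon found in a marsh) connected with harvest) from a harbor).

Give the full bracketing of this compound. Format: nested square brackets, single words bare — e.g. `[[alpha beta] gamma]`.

Overall it is a kind of porter; the modifier is "harbor harvest marsh falcon".
Inside "harbor harvest marsh falcon": head "falcon" (specifically "harvest marsh falcon"), modifier "harbor".
Inside "harvest marsh falcon": head "falcon" (specifically "marsh falcon"), modifier "harvest".
Inside "marsh falcon": head "falcon", modifier "marsh".
Assembled: [[harbor [harvest [marsh falcon]]] porter].

[[harbor [harvest [marsh falcon]]] porter]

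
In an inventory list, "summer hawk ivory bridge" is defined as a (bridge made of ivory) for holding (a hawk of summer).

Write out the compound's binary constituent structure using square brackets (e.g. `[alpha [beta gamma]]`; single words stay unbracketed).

[[summer hawk] [ivory bridge]]

At the top level: head "bridge" (specifically "ivory bridge"); modifier "summer hawk".
"summer hawk" → head "hawk", modifier "summer".
"ivory bridge" → head "bridge", modifier "ivory".
Putting it together: [[summer hawk] [ivory bridge]].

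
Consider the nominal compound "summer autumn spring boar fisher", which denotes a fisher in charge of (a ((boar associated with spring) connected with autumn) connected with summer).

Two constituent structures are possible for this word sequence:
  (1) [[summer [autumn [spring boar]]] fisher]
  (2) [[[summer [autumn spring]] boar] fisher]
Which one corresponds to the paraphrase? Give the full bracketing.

[[summer [autumn [spring boar]]] fisher]

The paraphrase's head is the "fisher" part ("fisher"); its modifier is "summer autumn spring boar".
That top-level split, carried through the inner groups, gives [[summer [autumn [spring boar]]] fisher].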